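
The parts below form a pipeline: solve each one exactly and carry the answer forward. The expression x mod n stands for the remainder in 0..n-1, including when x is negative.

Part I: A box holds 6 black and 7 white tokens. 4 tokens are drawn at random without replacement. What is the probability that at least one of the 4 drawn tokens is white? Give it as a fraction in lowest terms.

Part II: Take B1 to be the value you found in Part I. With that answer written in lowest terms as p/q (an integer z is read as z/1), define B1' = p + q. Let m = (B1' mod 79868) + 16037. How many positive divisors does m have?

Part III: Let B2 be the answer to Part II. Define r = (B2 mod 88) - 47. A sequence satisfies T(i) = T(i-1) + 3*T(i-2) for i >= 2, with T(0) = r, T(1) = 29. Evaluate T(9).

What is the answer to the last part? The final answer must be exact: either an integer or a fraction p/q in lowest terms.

20591

Part I: total draws C(13,4) = 715; complement C(6,4) = 15; favorable 715 - 15 = 700; P = 140/143; answer 140/143
Part II: B1 = 140/143; threaded value p + q = 283; m = 16320; 16320 = 2^6 * 3 * 5 * 17; number of divisors = (6+1) * (1+1) * (1+1) * (1+1) = 56; answer 56
Part III: B2 = 56; r = 9; T(2) = 1*(29) + 3*(9) = 56; iterating: T(2)=56, T(3)=143, T(4)=311, T(5)=740, T(6)=1673, T(7)=3893, T(8)=8912, T(9)=20591; answer 20591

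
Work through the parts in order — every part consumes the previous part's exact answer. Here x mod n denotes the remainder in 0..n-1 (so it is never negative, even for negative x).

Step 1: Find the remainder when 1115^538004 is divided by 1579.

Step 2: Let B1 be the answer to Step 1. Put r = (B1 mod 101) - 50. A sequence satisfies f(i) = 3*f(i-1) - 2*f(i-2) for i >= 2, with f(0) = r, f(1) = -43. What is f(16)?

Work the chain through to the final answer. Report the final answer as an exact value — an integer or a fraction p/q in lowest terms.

Step 1: squarings mod 1579: 1115^1=1115, 1115^2=552, 1115^4=1536, 1115^8=270, 1115^16=266, 1115^32=1280, 1115^64=977, 1115^128=813, 1115^256=947, 1115^512=1516, 1115^1024=811, 1115^2048=857, 1115^4096=214, 1115^8192=5, 1115^16384=25, 1115^32768=625, 1115^65536=612, 1115^131072=321, 1115^262144=406, 1115^524288=620; 1115^538004 = 1115^4 * 1115^16 * 1115^128 * 1115^256 * 1115^1024 * 1115^4096 * 1115^8192 * 1115^524288 = 1510 (mod 1579); answer 1510
Step 2: B1 = 1510; r = 46; f(2) = 3*(-43) - 2*(46) = -221; iterating: f(2)=-221, f(3)=-577, f(4)=-1289, f(5)=-2713, f(6)=-5561, f(7)=-11257, f(8)=-22649, f(9)=-45433, f(10)=-91001, f(11)=-182137, f(12)=-364409, f(13)=-728953, f(14)=-1458041, f(15)=-2916217, f(16)=-5832569; answer -5832569

-5832569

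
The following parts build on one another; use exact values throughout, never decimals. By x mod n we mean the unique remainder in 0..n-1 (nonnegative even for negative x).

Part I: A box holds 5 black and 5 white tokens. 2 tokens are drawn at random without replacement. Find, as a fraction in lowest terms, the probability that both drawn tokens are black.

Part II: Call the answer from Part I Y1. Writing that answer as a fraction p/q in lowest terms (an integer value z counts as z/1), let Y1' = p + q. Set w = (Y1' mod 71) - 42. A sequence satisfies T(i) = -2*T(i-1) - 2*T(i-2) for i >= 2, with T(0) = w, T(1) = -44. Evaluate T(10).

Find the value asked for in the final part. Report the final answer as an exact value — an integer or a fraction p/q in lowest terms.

2400

Part I: total draws C(10,2) = 45; favorable C(5,2) = 10; P = 2/9; answer 2/9
Part II: Y1 = 2/9; threaded value p + q = 11; w = -31; T(2) = -2*(-44) - 2*(-31) = 150; iterating: T(2)=150, T(3)=-212, T(4)=124, T(5)=176, T(6)=-600, T(7)=848, T(8)=-496, T(9)=-704, T(10)=2400; answer 2400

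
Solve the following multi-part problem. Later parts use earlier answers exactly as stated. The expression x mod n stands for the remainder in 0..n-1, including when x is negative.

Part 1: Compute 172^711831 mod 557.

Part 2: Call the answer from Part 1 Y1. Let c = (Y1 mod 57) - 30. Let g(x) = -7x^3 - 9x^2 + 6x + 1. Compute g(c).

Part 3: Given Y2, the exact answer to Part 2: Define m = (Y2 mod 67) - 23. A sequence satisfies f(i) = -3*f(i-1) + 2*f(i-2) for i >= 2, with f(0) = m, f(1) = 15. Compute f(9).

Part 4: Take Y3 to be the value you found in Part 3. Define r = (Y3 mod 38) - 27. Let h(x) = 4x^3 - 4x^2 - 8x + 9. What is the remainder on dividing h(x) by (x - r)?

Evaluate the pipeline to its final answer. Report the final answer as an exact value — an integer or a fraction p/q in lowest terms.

Part 1: squarings mod 557: 172^1=172, 172^2=63, 172^4=70, 172^8=444, 172^16=515, 172^32=93, 172^64=294, 172^128=101, 172^256=175, 172^512=547, 172^1024=100, 172^2048=531, 172^4096=119, 172^8192=236, 172^16384=553, 172^32768=16, 172^65536=256, 172^131072=367, 172^262144=452, 172^524288=442; 172^711831 = 172^1 * 172^2 * 172^4 * 172^16 * 172^128 * 172^1024 * 172^2048 * 172^4096 * 172^16384 * 172^32768 * 172^131072 * 172^524288 = 112 (mod 557); answer 112
Part 2: Y1 = 112; c = 25; -7*(25)^3 - 9*(25)^2 + 6*(25)^1 + 1 = (-109375) + (-5625) + (150) + (1) = -114849; answer -114849
Part 3: Y2 = -114849; m = 33; f(2) = -3*(15) + 2*(33) = 21; iterating: f(2)=21, f(3)=-33, f(4)=141, f(5)=-489, f(6)=1749, f(7)=-6225, f(8)=22173, f(9)=-78969; answer -78969
Part 4: Y3 = -78969; r = 6; remainder = value at the root: 4*(6)^3 - 4*(6)^2 - 8*(6)^1 + 9 = (864) + (-144) + (-48) + (9) = 681; answer 681

681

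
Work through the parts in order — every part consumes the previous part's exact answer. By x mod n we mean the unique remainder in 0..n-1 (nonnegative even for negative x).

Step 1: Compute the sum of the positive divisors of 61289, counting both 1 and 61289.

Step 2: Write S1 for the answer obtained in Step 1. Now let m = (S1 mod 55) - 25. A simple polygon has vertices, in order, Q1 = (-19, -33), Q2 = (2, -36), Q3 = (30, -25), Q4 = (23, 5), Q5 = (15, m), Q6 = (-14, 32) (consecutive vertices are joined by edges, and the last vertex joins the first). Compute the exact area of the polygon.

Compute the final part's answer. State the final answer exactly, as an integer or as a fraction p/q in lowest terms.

3203/2

Step 1: 61289 = 167 * 367; sigma = (1 + 167) * (1 + 367) = 168 * 368 = 61824; answer 61824
Step 2: S1 = 61824; m = -21; cross terms: (-19*-36 - 2*-33)=750, (2*-25 - 30*-36)=1030, (30*5 - 23*-25)=725, (23*-21 - 15*5)=-558, (15*32 - -14*-21)=186, (-14*-33 - -19*32)=1070; twice the area = |3203| = 3203; area = 3203/2; answer 3203/2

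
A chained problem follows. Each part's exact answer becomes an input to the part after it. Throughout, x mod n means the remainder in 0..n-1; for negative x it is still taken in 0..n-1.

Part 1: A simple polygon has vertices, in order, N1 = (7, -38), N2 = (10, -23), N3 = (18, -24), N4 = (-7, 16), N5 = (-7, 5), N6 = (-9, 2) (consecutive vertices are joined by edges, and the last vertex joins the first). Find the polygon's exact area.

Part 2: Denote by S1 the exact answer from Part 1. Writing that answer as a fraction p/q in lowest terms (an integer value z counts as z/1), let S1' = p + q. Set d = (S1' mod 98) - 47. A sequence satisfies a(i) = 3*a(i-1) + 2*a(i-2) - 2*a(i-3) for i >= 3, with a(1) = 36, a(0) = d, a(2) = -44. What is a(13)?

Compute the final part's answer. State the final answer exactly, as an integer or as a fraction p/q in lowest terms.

Part 1: cross terms: (7*-23 - 10*-38)=219, (10*-24 - 18*-23)=174, (18*16 - -7*-24)=120, (-7*5 - -7*16)=77, (-7*2 - -9*5)=31, (-9*-38 - 7*2)=328; twice the area = |949| = 949; area = 949/2; answer 949/2
Part 2: S1 = 949/2; threaded value p + q = 951; d = 22; a(3) = 3*(-44) + 2*(36) - 2*(22) = -104; iterating: a(3)=-104, a(4)=-472, a(5)=-1536, a(6)=-5344, a(7)=-18160, a(8)=-62096, a(9)=-211920, a(10)=-723632, a(11)=-2470544, a(12)=-8435056, a(13)=-28798992; answer -28798992

-28798992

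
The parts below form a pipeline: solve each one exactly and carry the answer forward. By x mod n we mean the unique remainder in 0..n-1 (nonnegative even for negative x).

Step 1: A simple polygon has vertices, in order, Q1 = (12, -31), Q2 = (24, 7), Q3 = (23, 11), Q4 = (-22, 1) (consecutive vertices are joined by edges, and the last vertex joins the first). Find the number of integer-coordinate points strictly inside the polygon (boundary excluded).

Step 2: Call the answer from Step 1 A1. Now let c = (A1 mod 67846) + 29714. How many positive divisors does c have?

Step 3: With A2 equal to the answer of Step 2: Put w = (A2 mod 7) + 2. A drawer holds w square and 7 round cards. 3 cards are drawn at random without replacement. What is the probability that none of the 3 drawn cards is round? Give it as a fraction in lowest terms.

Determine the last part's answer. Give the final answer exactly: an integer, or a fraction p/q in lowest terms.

4/165

Step 1: cross terms: (12*7 - 24*-31)=828, (24*11 - 23*7)=103, (23*1 - -22*11)=265, (-22*-31 - 12*1)=670; twice the area = |1866| = 1866; area = 933; boundary points = 2 + 1 + 5 + 2 = 10; strictly interior points = area - boundary/2 + 1 = 929; answer 929
Step 2: A1 = 929; c = 30643; 30643 is prime, so its only divisors are 1 and 30643; count = 2; answer 2
Step 3: A2 = 2; w = 4; total draws C(11,3) = 165; favorable C(4,3) = 4; P = 4/165; answer 4/165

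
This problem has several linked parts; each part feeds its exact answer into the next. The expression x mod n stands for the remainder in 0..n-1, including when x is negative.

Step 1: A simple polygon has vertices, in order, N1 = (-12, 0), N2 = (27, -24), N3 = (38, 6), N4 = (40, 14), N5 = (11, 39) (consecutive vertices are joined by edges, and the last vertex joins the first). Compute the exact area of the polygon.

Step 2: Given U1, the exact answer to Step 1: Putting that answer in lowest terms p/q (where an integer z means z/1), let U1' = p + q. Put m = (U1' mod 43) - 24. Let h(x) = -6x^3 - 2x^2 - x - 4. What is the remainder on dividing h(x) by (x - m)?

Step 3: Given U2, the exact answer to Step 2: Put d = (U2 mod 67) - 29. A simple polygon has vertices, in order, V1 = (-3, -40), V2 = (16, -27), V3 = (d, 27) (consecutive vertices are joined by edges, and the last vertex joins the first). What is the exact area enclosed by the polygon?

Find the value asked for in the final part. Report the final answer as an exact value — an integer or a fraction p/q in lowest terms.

643

Step 1: cross terms: (-12*-24 - 27*0)=288, (27*6 - 38*-24)=1074, (38*14 - 40*6)=292, (40*39 - 11*14)=1406, (11*0 - -12*39)=468; twice the area = |3528| = 3528; area = 1764; answer 1764
Step 2: U1 = 1764; threaded value p + q = 1765; m = -22; remainder = value at the root: -6*(-22)^3 - 2*(-22)^2 - 1*(-22)^1 - 4 = (63888) + (-968) + (22) + (-4) = 62938; answer 62938
Step 3: U2 = 62938; d = -4; cross terms: (-3*-27 - 16*-40)=721, (16*27 - -4*-27)=324, (-4*-40 - -3*27)=241; twice the area = |1286| = 1286; area = 643; answer 643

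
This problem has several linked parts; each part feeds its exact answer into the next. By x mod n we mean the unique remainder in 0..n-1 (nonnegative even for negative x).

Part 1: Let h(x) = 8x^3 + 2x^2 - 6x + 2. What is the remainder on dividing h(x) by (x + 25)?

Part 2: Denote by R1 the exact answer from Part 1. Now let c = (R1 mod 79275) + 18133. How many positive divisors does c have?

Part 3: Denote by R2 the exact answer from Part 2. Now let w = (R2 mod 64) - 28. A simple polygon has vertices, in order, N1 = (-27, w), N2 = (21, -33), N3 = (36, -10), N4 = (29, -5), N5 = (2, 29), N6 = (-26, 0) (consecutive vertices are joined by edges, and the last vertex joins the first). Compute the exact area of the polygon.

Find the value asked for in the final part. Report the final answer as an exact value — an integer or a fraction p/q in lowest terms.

Part 1: remainder = value at the root: 8*(-25)^3 + 2*(-25)^2 - 6*(-25)^1 + 2 = (-125000) + (1250) + (150) + (2) = -123598; answer -123598
Part 2: R1 = -123598; c = 53085; 53085 = 3 * 5 * 3539; number of divisors = (1+1) * (1+1) * (1+1) = 8; answer 8
Part 3: R2 = 8; w = -20; cross terms: (-27*-33 - 21*-20)=1311, (21*-10 - 36*-33)=978, (36*-5 - 29*-10)=110, (29*29 - 2*-5)=851, (2*0 - -26*29)=754, (-26*-20 - -27*0)=520; twice the area = |4524| = 4524; area = 2262; answer 2262

2262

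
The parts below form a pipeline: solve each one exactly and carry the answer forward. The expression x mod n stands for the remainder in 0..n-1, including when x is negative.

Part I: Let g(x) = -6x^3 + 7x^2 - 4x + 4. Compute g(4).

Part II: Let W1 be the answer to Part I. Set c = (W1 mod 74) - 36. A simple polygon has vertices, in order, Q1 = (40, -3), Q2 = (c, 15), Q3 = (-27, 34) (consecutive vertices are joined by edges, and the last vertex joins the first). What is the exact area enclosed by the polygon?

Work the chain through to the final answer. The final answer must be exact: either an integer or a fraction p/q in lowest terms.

581

Part I: -6*(4)^3 + 7*(4)^2 - 4*(4)^1 + 4 = (-384) + (112) + (-16) + (4) = -284; answer -284
Part II: W1 = -284; c = -24; cross terms: (40*15 - -24*-3)=528, (-24*34 - -27*15)=-411, (-27*-3 - 40*34)=-1279; twice the area = |-1162| = 1162; area = 581; answer 581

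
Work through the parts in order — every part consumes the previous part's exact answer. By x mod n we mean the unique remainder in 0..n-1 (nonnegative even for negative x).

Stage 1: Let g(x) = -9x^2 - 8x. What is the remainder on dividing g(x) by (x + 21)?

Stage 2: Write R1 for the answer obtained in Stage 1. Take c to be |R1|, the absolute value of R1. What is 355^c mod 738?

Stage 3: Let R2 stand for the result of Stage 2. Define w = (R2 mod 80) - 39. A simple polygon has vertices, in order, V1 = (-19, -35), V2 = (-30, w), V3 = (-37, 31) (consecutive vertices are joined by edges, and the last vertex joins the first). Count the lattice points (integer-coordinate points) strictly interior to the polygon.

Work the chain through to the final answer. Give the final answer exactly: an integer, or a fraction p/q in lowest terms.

135

Stage 1: remainder = value at the root: -9*(-21)^2 - 8*(-21)^1 = (-3969) + (168) = -3801; answer -3801
Stage 2: R1 = -3801; c = 3801; squarings mod 738: 355^1=355, 355^2=565, 355^4=409, 355^8=493, 355^16=247, 355^32=493, 355^64=247, 355^128=493, 355^256=247, 355^512=493, 355^1024=247, 355^2048=493; 355^3801 = 355^1 * 355^8 * 355^16 * 355^64 * 355^128 * 355^512 * 355^1024 * 355^2048 = 109 (mod 738); answer 109
Stage 3: R2 = 109; w = -10; cross terms: (-19*-10 - -30*-35)=-860, (-30*31 - -37*-10)=-1300, (-37*-35 - -19*31)=1884; twice the area = |-276| = 276; area = 138; boundary points = 1 + 1 + 6 = 8; strictly interior points = area - boundary/2 + 1 = 135; answer 135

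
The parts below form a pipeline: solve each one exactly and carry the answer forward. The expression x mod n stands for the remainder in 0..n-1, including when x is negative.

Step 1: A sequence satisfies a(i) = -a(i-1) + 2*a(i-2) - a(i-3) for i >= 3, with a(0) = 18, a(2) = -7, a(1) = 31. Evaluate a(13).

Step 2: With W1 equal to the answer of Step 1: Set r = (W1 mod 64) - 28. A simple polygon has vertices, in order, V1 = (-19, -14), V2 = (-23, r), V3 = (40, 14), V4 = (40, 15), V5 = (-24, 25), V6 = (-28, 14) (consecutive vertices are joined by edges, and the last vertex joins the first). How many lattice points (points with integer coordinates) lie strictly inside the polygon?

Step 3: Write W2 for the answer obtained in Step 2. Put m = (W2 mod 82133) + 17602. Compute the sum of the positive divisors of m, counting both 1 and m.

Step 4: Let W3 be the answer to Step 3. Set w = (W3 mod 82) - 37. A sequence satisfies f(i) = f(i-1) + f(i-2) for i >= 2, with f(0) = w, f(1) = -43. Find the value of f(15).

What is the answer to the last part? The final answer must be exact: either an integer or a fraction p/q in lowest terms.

-16805

Step 1: a(3) = -1*(-7) + 2*(31) - 1*(18) = 51; iterating: a(3)=51, a(4)=-96, a(5)=205, a(6)=-448, a(7)=954, a(8)=-2055, a(9)=4411, a(10)=-9475, a(11)=20352, a(12)=-43713, a(13)=93892; answer 93892
Step 2: W1 = 93892; r = -24; cross terms: (-19*-24 - -23*-14)=134, (-23*14 - 40*-24)=638, (40*15 - 40*14)=40, (40*25 - -24*15)=1360, (-24*14 - -28*25)=364, (-28*-14 - -19*14)=658; twice the area = |3194| = 3194; area = 1597; boundary points = 2 + 1 + 1 + 2 + 1 + 1 = 8; strictly interior points = area - boundary/2 + 1 = 1594; answer 1594
Step 3: W2 = 1594; m = 19196; 19196 = 2^2 * 4799; sigma = (1 + 2 + 4) * (1 + 4799) = 7 * 4800 = 33600; answer 33600
Step 4: W3 = 33600; w = 25; f(2) = 1*(-43) + 1*(25) = -18; iterating: f(2)=-18, f(3)=-61, f(4)=-79, f(5)=-140, f(6)=-219, f(7)=-359, f(8)=-578, f(9)=-937, f(10)=-1515, f(11)=-2452, f(12)=-3967, f(13)=-6419, f(14)=-10386, f(15)=-16805; answer -16805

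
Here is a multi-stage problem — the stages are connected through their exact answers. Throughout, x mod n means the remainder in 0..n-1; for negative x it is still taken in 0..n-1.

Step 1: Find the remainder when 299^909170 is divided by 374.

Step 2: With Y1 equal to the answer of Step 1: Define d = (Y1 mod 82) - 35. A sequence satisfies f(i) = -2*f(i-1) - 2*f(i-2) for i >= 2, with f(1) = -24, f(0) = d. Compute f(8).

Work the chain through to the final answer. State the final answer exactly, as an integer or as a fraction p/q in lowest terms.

96

Step 1: squarings mod 374: 299^1=299, 299^2=15, 299^4=225, 299^8=135, 299^16=273, 299^32=103, 299^64=137, 299^128=69, 299^256=273, 299^512=103, 299^1024=137, 299^2048=69, 299^4096=273, 299^8192=103, 299^16384=137, 299^32768=69, 299^65536=273, 299^131072=103, 299^262144=137, 299^524288=69; 299^909170 = 299^2 * 299^16 * 299^32 * 299^64 * 299^256 * 299^512 * 299^1024 * 299^2048 * 299^4096 * 299^16384 * 299^32768 * 299^65536 * 299^262144 * 299^524288 = 287 (mod 374); answer 287
Step 2: Y1 = 287; d = 6; f(2) = -2*(-24) - 2*(6) = 36; iterating: f(2)=36, f(3)=-24, f(4)=-24, f(5)=96, f(6)=-144, f(7)=96, f(8)=96; answer 96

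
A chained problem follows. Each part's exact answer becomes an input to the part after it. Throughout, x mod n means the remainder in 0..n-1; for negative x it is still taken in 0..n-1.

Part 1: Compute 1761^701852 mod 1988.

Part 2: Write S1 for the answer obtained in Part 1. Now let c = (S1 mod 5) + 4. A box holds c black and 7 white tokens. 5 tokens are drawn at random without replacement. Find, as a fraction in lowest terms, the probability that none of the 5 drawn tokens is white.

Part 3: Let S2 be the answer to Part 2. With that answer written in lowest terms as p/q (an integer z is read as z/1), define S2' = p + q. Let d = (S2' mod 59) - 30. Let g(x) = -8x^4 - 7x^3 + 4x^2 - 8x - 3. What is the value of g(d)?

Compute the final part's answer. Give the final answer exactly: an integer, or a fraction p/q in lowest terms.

-8667

Part 1: squarings mod 1988: 1761^1=1761, 1761^2=1829, 1761^4=1425, 1761^8=877, 1761^16=1761, 1761^32=1829, 1761^64=1425, 1761^128=877, 1761^256=1761, 1761^512=1829, 1761^1024=1425, 1761^2048=877, 1761^4096=1761, 1761^8192=1829, 1761^16384=1425, 1761^32768=877, 1761^65536=1761, 1761^131072=1829, 1761^262144=1425, 1761^524288=877; 1761^701852 = 1761^4 * 1761^8 * 1761^16 * 1761^128 * 1761^256 * 1761^1024 * 1761^4096 * 1761^8192 * 1761^32768 * 1761^131072 * 1761^524288 = 1829 (mod 1988); answer 1829
Part 2: S1 = 1829; c = 8; total draws C(15,5) = 3003; favorable C(8,5) = 56; P = 8/429; answer 8/429
Part 3: S2 = 8/429; threaded value p + q = 437; d = -6; -8*(-6)^4 - 7*(-6)^3 + 4*(-6)^2 - 8*(-6)^1 - 3 = (-10368) + (1512) + (144) + (48) + (-3) = -8667; answer -8667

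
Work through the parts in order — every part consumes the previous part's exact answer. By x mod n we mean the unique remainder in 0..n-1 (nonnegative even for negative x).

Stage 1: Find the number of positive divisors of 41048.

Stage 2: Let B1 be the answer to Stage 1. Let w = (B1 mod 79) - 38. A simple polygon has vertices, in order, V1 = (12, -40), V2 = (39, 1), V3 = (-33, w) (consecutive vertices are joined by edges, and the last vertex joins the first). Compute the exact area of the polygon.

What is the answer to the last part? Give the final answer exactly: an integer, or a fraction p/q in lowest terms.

Stage 1: 41048 = 2^3 * 7 * 733; number of divisors = (3+1) * (1+1) * (1+1) = 16; answer 16
Stage 2: B1 = 16; w = -22; cross terms: (12*1 - 39*-40)=1572, (39*-22 - -33*1)=-825, (-33*-40 - 12*-22)=1584; twice the area = |2331| = 2331; area = 2331/2; answer 2331/2

2331/2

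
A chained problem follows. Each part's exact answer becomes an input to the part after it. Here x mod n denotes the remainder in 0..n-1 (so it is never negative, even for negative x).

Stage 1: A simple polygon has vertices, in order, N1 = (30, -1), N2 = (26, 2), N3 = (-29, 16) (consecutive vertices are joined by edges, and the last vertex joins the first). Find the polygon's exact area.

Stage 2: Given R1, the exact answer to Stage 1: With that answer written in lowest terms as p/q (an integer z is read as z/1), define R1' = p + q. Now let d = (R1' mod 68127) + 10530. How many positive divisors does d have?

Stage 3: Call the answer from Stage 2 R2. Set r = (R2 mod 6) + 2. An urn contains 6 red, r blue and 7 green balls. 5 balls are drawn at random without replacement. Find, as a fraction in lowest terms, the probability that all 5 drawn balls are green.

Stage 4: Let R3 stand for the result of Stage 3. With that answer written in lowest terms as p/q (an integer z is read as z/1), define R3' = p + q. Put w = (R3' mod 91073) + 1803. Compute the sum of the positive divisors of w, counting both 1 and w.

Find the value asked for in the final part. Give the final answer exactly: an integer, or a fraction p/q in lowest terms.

8532

Stage 1: cross terms: (30*2 - 26*-1)=86, (26*16 - -29*2)=474, (-29*-1 - 30*16)=-451; twice the area = |109| = 109; area = 109/2; answer 109/2
Stage 2: R1 = 109/2; threaded value p + q = 111; d = 10641; 10641 = 3 * 3547; number of divisors = (1+1) * (1+1) = 4; answer 4
Stage 3: R2 = 4; r = 6; total draws C(19,5) = 11628; favorable C(7,5) = 21; P = 7/3876; answer 7/3876
Stage 4: R3 = 7/3876; threaded value p + q = 3883; w = 5686; 5686 = 2 * 2843; sigma = (1 + 2) * (1 + 2843) = 3 * 2844 = 8532; answer 8532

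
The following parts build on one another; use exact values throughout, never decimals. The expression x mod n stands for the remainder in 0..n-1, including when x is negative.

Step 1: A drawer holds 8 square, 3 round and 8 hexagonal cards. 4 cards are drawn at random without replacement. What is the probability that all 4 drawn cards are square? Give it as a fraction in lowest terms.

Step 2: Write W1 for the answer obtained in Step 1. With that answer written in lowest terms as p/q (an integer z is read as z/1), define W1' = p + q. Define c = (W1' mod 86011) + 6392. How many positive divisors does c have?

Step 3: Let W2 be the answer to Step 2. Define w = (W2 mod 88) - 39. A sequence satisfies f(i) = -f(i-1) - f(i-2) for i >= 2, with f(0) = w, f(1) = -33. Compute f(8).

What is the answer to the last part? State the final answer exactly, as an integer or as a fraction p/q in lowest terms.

64

Step 1: total draws C(19,4) = 3876; favorable C(8,4) = 70; P = 35/1938; answer 35/1938
Step 2: W1 = 35/1938; threaded value p + q = 1973; c = 8365; 8365 = 5 * 7 * 239; number of divisors = (1+1) * (1+1) * (1+1) = 8; answer 8
Step 3: W2 = 8; w = -31; f(2) = -1*(-33) - 1*(-31) = 64; iterating: f(2)=64, f(3)=-31, f(4)=-33, f(5)=64, f(6)=-31, f(7)=-33, f(8)=64; answer 64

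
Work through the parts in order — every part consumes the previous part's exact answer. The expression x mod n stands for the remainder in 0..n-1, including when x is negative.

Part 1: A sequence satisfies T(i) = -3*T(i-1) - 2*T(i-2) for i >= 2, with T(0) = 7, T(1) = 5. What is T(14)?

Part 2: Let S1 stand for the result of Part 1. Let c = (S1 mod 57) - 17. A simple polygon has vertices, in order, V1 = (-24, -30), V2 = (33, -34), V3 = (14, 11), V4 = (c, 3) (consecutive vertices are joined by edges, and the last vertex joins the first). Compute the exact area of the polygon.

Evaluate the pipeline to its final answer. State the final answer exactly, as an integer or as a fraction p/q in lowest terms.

1646

Part 1: T(2) = -3*(5) - 2*(7) = -29; iterating: T(2)=-29, T(3)=77, T(4)=-173, T(5)=365, T(6)=-749, T(7)=1517, T(8)=-3053, T(9)=6125, T(10)=-12269, T(11)=24557, T(12)=-49133, T(13)=98285, T(14)=-196589; answer -196589
Part 2: S1 = -196589; c = -13; cross terms: (-24*-34 - 33*-30)=1806, (33*11 - 14*-34)=839, (14*3 - -13*11)=185, (-13*-30 - -24*3)=462; twice the area = |3292| = 3292; area = 1646; answer 1646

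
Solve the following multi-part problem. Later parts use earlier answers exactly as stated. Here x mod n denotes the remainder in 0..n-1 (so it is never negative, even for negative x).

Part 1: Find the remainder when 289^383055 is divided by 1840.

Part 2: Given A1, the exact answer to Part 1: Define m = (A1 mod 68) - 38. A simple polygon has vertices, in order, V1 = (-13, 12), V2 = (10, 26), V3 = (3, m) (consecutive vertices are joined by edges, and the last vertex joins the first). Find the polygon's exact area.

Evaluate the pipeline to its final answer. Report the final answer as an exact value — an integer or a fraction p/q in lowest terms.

Part 1: squarings mod 1840: 289^1=289, 289^2=721, 289^4=961, 289^8=1681, 289^16=1361, 289^32=1281, 289^64=1521, 289^128=561, 289^256=81, 289^512=1041, 289^1024=1761, 289^2048=721, 289^4096=961, 289^8192=1681, 289^16384=1361, 289^32768=1281, 289^65536=1521, 289^131072=561, 289^262144=81; 289^383055 = 289^1 * 289^2 * 289^4 * 289^8 * 289^64 * 289^2048 * 289^4096 * 289^16384 * 289^32768 * 289^65536 * 289^262144 = 1089 (mod 1840); answer 1089
Part 2: A1 = 1089; m = -37; cross terms: (-13*26 - 10*12)=-458, (10*-37 - 3*26)=-448, (3*12 - -13*-37)=-445; twice the area = |-1351| = 1351; area = 1351/2; answer 1351/2

1351/2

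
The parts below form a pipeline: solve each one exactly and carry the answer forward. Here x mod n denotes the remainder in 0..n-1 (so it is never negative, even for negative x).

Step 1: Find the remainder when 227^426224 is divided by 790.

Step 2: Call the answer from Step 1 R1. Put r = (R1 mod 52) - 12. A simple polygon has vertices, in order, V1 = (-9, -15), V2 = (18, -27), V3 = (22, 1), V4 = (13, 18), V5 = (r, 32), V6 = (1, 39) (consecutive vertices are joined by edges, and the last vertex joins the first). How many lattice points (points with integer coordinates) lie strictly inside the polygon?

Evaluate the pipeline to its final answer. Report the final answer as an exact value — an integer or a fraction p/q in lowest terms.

Step 1: squarings mod 790: 227^1=227, 227^2=179, 227^4=441, 227^8=141, 227^16=131, 227^32=571, 227^64=561, 227^128=301, 227^256=541, 227^512=381, 227^1024=591, 227^2048=101, 227^4096=721, 227^8192=21, 227^16384=441, 227^32768=141, 227^65536=131, 227^131072=571, 227^262144=561; 227^426224 = 227^16 * 227^32 * 227^64 * 227^128 * 227^32768 * 227^131072 * 227^262144 = 571 (mod 790); answer 571
Step 2: R1 = 571; r = 39; cross terms: (-9*-27 - 18*-15)=513, (18*1 - 22*-27)=612, (22*18 - 13*1)=383, (13*32 - 39*18)=-286, (39*39 - 1*32)=1489, (1*-15 - -9*39)=336; twice the area = |3047| = 3047; area = 3047/2; boundary points = 3 + 4 + 1 + 2 + 1 + 2 = 13; strictly interior points = area - boundary/2 + 1 = 1518; answer 1518

1518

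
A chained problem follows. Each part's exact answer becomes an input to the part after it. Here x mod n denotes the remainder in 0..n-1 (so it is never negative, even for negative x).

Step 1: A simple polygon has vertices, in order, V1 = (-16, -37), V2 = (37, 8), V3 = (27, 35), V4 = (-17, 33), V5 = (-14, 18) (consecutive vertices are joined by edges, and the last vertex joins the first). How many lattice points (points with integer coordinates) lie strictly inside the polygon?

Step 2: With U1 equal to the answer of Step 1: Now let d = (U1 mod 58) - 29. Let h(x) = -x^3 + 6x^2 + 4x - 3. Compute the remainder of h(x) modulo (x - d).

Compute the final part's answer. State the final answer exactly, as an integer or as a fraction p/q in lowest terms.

21525

Step 1: cross terms: (-16*8 - 37*-37)=1241, (37*35 - 27*8)=1079, (27*33 - -17*35)=1486, (-17*18 - -14*33)=156, (-14*-37 - -16*18)=806; twice the area = |4768| = 4768; area = 2384; boundary points = 1 + 1 + 2 + 3 + 1 = 8; strictly interior points = area - boundary/2 + 1 = 2381; answer 2381
Step 2: U1 = 2381; d = -26; remainder = value at the root: -1*(-26)^3 + 6*(-26)^2 + 4*(-26)^1 - 3 = (17576) + (4056) + (-104) + (-3) = 21525; answer 21525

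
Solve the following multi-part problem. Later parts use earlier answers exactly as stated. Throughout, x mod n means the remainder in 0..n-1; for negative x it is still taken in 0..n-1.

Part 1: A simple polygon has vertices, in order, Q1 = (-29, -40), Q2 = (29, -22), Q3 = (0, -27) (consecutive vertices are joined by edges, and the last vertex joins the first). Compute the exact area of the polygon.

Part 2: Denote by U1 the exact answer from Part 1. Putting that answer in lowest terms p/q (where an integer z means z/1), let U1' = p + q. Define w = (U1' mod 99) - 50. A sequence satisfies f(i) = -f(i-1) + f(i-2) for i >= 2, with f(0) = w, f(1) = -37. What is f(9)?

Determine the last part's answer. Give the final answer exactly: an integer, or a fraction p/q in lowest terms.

-586

Part 1: cross terms: (-29*-22 - 29*-40)=1798, (29*-27 - 0*-22)=-783, (0*-40 - -29*-27)=-783; twice the area = |232| = 232; area = 116; answer 116
Part 2: U1 = 116; threaded value p + q = 117; w = -32; f(2) = -1*(-37) + 1*(-32) = 5; iterating: f(2)=5, f(3)=-42, f(4)=47, f(5)=-89, f(6)=136, f(7)=-225, f(8)=361, f(9)=-586; answer -586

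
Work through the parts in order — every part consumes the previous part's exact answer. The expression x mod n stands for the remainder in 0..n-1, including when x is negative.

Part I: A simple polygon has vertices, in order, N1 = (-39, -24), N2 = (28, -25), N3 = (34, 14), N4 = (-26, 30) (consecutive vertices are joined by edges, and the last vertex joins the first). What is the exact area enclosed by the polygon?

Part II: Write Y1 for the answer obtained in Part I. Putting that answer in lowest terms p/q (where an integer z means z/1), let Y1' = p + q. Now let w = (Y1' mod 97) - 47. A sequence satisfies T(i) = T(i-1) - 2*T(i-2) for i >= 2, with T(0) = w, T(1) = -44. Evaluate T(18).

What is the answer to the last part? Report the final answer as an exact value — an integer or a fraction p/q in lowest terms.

-8076

Part I: cross terms: (-39*-25 - 28*-24)=1647, (28*14 - 34*-25)=1242, (34*30 - -26*14)=1384, (-26*-24 - -39*30)=1794; twice the area = |6067| = 6067; area = 6067/2; answer 6067/2
Part II: Y1 = 6067/2; threaded value p + q = 6069; w = 8; T(2) = 1*(-44) - 2*(8) = -60; iterating: T(2)=-60, T(3)=28, T(4)=148, T(5)=92, T(6)=-204, T(7)=-388, T(8)=20, T(9)=796, T(10)=756, T(11)=-836, T(12)=-2348, T(13)=-676, T(14)=4020, T(15)=5372, T(16)=-2668, T(17)=-13412, T(18)=-8076; answer -8076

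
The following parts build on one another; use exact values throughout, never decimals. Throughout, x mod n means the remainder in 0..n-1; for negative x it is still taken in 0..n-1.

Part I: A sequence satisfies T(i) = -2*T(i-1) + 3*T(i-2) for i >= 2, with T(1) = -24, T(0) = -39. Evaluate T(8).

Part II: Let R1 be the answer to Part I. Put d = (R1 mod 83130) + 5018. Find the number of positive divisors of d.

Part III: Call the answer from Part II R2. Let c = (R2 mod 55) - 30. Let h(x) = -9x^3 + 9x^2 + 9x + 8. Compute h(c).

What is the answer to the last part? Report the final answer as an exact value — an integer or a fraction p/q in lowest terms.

164042

Part I: T(2) = -2*(-24) + 3*(-39) = -69; iterating: T(2)=-69, T(3)=66, T(4)=-339, T(5)=876, T(6)=-2769, T(7)=8166, T(8)=-24639; answer -24639
Part II: R1 = -24639; d = 63509; 63509 = 41 * 1549; number of divisors = (1+1) * (1+1) = 4; answer 4
Part III: R2 = 4; c = -26; -9*(-26)^3 + 9*(-26)^2 + 9*(-26)^1 + 8 = (158184) + (6084) + (-234) + (8) = 164042; answer 164042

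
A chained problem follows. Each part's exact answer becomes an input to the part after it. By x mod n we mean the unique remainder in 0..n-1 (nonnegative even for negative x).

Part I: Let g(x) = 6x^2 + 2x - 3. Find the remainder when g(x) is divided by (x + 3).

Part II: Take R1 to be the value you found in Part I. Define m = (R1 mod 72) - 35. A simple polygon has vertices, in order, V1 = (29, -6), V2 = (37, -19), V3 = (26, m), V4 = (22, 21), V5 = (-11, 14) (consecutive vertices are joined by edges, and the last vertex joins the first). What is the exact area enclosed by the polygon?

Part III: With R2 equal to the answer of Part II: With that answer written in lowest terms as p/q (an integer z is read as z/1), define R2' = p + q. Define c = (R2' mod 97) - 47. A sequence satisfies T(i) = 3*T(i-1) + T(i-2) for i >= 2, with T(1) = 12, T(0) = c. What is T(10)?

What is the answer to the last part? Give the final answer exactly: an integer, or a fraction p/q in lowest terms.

501074

Part I: remainder = value at the root: 6*(-3)^2 + 2*(-3)^1 - 3 = (54) + (-6) + (-3) = 45; answer 45
Part II: R1 = 45; m = 10; cross terms: (29*-19 - 37*-6)=-329, (37*10 - 26*-19)=864, (26*21 - 22*10)=326, (22*14 - -11*21)=539, (-11*-6 - 29*14)=-340; twice the area = |1060| = 1060; area = 530; answer 530
Part III: R2 = 530; threaded value p + q = 531; c = -1; T(2) = 3*(12) + 1*(-1) = 35; iterating: T(2)=35, T(3)=117, T(4)=386, T(5)=1275, T(6)=4211, T(7)=13908, T(8)=45935, T(9)=151713, T(10)=501074; answer 501074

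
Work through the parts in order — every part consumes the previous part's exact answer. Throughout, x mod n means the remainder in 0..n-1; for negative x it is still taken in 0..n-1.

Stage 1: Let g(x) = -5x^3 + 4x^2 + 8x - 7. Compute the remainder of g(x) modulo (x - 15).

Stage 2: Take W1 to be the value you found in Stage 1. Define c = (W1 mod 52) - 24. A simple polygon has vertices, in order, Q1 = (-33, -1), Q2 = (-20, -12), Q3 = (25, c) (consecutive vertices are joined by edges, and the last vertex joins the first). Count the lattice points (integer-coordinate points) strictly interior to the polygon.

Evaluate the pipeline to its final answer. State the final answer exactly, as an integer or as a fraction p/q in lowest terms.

Stage 1: remainder = value at the root: -5*(15)^3 + 4*(15)^2 + 8*(15)^1 - 7 = (-16875) + (900) + (120) + (-7) = -15862; answer -15862
Stage 2: W1 = -15862; c = 26; cross terms: (-33*-12 - -20*-1)=376, (-20*26 - 25*-12)=-220, (25*-1 - -33*26)=833; twice the area = |989| = 989; area = 989/2; boundary points = 1 + 1 + 1 = 3; strictly interior points = area - boundary/2 + 1 = 494; answer 494

494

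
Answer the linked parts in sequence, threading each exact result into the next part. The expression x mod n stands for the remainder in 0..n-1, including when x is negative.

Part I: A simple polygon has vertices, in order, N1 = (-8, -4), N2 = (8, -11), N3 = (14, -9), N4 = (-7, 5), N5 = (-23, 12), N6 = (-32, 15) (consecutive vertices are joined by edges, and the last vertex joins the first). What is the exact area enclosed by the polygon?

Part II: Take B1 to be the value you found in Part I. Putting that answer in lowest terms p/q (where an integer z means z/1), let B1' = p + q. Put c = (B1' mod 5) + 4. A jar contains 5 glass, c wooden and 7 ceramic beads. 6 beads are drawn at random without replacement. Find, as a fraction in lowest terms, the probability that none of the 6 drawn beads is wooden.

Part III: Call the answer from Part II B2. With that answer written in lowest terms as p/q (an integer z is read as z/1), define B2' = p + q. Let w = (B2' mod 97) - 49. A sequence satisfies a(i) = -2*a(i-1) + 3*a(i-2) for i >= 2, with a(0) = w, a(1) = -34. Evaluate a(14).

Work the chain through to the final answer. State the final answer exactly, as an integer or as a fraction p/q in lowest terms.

-7174492

Part I: cross terms: (-8*-11 - 8*-4)=120, (8*-9 - 14*-11)=82, (14*5 - -7*-9)=7, (-7*12 - -23*5)=31, (-23*15 - -32*12)=39, (-32*-4 - -8*15)=248; twice the area = |527| = 527; area = 527/2; answer 527/2
Part II: B1 = 527/2; threaded value p + q = 529; c = 8; total draws C(20,6) = 38760; favorable C(12,6) = 924; P = 77/3230; answer 77/3230
Part III: B2 = 77/3230; threaded value p + q = 3307; w = -40; a(2) = -2*(-34) + 3*(-40) = -52; iterating: a(2)=-52, a(3)=2, a(4)=-160, a(5)=326, a(6)=-1132, a(7)=3242, a(8)=-9880, a(9)=29486, a(10)=-88612, a(11)=265682, a(12)=-797200, a(13)=2391446, a(14)=-7174492; answer -7174492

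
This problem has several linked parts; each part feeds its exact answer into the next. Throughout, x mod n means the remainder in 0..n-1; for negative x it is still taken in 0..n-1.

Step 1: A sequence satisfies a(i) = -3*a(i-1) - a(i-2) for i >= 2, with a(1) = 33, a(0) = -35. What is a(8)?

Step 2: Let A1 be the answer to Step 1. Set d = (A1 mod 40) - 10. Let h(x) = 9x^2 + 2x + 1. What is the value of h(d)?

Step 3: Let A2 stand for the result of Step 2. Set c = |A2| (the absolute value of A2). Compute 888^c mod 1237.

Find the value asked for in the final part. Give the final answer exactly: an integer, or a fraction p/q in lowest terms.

190

Step 1: a(2) = -3*(33) - 1*(-35) = -64; iterating: a(2)=-64, a(3)=159, a(4)=-413, a(5)=1080, a(6)=-2827, a(7)=7401, a(8)=-19376; answer -19376
Step 2: A1 = -19376; d = 14; 9*(14)^2 + 2*(14)^1 + 1 = (1764) + (28) + (1) = 1793; answer 1793
Step 3: A2 = 1793; c = 1793; squarings mod 1237: 888^1=888, 888^2=575, 888^4=346, 888^8=964, 888^16=309, 888^32=232, 888^64=633, 888^128=1138, 888^256=1142, 888^512=366, 888^1024=360; 888^1793 = 888^1 * 888^256 * 888^512 * 888^1024 = 190 (mod 1237); answer 190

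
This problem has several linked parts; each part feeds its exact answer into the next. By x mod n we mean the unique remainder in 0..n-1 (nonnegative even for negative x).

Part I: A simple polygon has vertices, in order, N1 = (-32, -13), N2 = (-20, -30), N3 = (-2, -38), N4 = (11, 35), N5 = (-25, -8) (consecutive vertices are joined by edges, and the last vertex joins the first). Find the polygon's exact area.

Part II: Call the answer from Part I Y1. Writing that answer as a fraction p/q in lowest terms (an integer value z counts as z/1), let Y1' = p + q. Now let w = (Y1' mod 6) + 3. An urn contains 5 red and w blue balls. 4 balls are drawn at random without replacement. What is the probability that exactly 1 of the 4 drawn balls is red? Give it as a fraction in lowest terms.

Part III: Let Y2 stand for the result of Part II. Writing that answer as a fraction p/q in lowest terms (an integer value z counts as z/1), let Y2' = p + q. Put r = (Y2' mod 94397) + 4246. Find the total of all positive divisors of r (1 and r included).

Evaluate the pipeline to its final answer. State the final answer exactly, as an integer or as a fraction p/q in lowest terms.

4944

Part I: cross terms: (-32*-30 - -20*-13)=700, (-20*-38 - -2*-30)=700, (-2*35 - 11*-38)=348, (11*-8 - -25*35)=787, (-25*-13 - -32*-8)=69; twice the area = |2604| = 2604; area = 1302; answer 1302
Part II: Y1 = 1302; threaded value p + q = 1303; w = 4; total draws C(9,4) = 126; favorable C(5,1)*C(4,3) = 20; P = 10/63; answer 10/63
Part III: Y2 = 10/63; threaded value p + q = 73; r = 4319; 4319 = 7 * 617; sigma = (1 + 7) * (1 + 617) = 8 * 618 = 4944; answer 4944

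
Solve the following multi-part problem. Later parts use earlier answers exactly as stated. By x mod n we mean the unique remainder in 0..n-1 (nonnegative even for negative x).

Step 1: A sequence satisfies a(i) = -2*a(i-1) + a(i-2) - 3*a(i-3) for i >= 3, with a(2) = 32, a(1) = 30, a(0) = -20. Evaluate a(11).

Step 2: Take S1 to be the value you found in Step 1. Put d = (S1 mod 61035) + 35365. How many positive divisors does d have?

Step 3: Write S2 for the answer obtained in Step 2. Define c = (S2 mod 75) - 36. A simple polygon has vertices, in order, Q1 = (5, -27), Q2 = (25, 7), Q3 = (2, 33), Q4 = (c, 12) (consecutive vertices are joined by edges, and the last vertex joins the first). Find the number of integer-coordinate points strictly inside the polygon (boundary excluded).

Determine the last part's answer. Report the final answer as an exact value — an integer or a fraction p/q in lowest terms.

1341

Step 1: a(3) = -2*(32) + 1*(30) - 3*(-20) = 26; iterating: a(3)=26, a(4)=-110, a(5)=150, a(6)=-488, a(7)=1456, a(8)=-3850, a(9)=10620, a(10)=-29458, a(11)=81086; answer 81086
Step 2: S1 = 81086; d = 55416; 55416 = 2^3 * 3 * 2309; number of divisors = (3+1) * (1+1) * (1+1) = 16; answer 16
Step 3: S2 = 16; c = -20; cross terms: (5*7 - 25*-27)=710, (25*33 - 2*7)=811, (2*12 - -20*33)=684, (-20*-27 - 5*12)=480; twice the area = |2685| = 2685; area = 2685/2; boundary points = 2 + 1 + 1 + 1 = 5; strictly interior points = area - boundary/2 + 1 = 1341; answer 1341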